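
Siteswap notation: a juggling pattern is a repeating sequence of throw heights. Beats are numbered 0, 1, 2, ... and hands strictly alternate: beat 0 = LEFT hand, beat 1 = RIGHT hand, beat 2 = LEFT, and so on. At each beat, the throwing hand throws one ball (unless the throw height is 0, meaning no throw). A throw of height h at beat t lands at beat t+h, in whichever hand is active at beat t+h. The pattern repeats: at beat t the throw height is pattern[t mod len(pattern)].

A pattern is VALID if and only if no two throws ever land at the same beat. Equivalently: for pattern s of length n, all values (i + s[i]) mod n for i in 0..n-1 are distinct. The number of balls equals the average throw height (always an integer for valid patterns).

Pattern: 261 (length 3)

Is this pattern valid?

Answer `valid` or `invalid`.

i=0: (i + s[i]) mod n = (0 + 2) mod 3 = 2
i=1: (i + s[i]) mod n = (1 + 6) mod 3 = 1
i=2: (i + s[i]) mod n = (2 + 1) mod 3 = 0
Residues: [2, 1, 0], distinct: True

Answer: valid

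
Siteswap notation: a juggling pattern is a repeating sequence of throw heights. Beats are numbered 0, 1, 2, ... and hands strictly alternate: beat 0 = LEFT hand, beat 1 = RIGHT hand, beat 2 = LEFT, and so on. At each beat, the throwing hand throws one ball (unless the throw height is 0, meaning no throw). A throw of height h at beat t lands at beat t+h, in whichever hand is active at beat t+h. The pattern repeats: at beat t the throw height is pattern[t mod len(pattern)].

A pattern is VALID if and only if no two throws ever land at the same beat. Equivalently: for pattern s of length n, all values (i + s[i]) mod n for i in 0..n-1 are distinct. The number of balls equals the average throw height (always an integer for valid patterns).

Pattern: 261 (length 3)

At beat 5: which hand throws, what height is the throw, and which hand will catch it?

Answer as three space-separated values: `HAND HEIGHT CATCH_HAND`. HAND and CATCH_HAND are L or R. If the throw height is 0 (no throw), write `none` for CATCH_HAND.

Answer: R 1 L

Derivation:
Beat 5: 5 mod 2 = 1, so hand = R
Throw height = pattern[5 mod 3] = pattern[2] = 1
Lands at beat 5+1=6, 6 mod 2 = 0, so catch hand = L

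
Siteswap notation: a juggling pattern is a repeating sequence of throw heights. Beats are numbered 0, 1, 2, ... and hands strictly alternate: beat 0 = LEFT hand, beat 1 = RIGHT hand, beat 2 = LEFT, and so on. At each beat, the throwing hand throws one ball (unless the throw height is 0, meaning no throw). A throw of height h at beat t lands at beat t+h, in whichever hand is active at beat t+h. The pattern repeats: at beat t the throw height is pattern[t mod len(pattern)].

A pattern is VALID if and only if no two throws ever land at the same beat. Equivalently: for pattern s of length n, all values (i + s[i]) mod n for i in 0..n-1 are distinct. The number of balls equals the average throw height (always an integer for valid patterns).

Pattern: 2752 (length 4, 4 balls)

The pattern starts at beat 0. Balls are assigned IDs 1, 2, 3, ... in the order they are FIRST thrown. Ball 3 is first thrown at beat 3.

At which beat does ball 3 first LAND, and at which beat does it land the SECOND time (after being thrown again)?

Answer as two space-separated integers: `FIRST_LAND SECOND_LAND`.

Answer: 5 12

Derivation:
Beat 0 (L): throw ball1 h=2 -> lands@2:L; in-air after throw: [b1@2:L]
Beat 1 (R): throw ball2 h=7 -> lands@8:L; in-air after throw: [b1@2:L b2@8:L]
Beat 2 (L): throw ball1 h=5 -> lands@7:R; in-air after throw: [b1@7:R b2@8:L]
Beat 3 (R): throw ball3 h=2 -> lands@5:R; in-air after throw: [b3@5:R b1@7:R b2@8:L]
Beat 4 (L): throw ball4 h=2 -> lands@6:L; in-air after throw: [b3@5:R b4@6:L b1@7:R b2@8:L]
Beat 5 (R): throw ball3 h=7 -> lands@12:L; in-air after throw: [b4@6:L b1@7:R b2@8:L b3@12:L]
Beat 6 (L): throw ball4 h=5 -> lands@11:R; in-air after throw: [b1@7:R b2@8:L b4@11:R b3@12:L]
Beat 7 (R): throw ball1 h=2 -> lands@9:R; in-air after throw: [b2@8:L b1@9:R b4@11:R b3@12:L]
Beat 8 (L): throw ball2 h=2 -> lands@10:L; in-air after throw: [b1@9:R b2@10:L b4@11:R b3@12:L]
Beat 9 (R): throw ball1 h=7 -> lands@16:L; in-air after throw: [b2@10:L b4@11:R b3@12:L b1@16:L]
Beat 10 (L): throw ball2 h=5 -> lands@15:R; in-air after throw: [b4@11:R b3@12:L b2@15:R b1@16:L]
Beat 11 (R): throw ball4 h=2 -> lands@13:R; in-air after throw: [b3@12:L b4@13:R b2@15:R b1@16:L]
Beat 12 (L): throw ball3 h=2 -> lands@14:L; in-air after throw: [b4@13:R b3@14:L b2@15:R b1@16:L]
Ball 3: thrown@3 h=2 -> first land @5; rethrown@5 h=7 -> second land @12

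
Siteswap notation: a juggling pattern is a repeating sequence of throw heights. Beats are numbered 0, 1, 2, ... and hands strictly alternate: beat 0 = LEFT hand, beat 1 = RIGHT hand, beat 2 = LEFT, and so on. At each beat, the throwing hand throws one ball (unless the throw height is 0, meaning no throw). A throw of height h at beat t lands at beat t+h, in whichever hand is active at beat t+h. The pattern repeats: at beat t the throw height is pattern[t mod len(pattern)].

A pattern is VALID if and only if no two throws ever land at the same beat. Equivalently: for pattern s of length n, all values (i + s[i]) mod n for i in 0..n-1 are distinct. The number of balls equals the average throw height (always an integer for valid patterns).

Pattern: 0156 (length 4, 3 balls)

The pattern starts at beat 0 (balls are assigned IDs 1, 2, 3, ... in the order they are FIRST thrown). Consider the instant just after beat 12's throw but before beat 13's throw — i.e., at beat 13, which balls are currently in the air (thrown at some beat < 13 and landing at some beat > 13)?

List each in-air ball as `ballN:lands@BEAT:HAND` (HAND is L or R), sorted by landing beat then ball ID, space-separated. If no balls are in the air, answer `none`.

Beat 1 (R): throw ball1 h=1 -> lands@2:L; in-air after throw: [b1@2:L]
Beat 2 (L): throw ball1 h=5 -> lands@7:R; in-air after throw: [b1@7:R]
Beat 3 (R): throw ball2 h=6 -> lands@9:R; in-air after throw: [b1@7:R b2@9:R]
Beat 5 (R): throw ball3 h=1 -> lands@6:L; in-air after throw: [b3@6:L b1@7:R b2@9:R]
Beat 6 (L): throw ball3 h=5 -> lands@11:R; in-air after throw: [b1@7:R b2@9:R b3@11:R]
Beat 7 (R): throw ball1 h=6 -> lands@13:R; in-air after throw: [b2@9:R b3@11:R b1@13:R]
Beat 9 (R): throw ball2 h=1 -> lands@10:L; in-air after throw: [b2@10:L b3@11:R b1@13:R]
Beat 10 (L): throw ball2 h=5 -> lands@15:R; in-air after throw: [b3@11:R b1@13:R b2@15:R]
Beat 11 (R): throw ball3 h=6 -> lands@17:R; in-air after throw: [b1@13:R b2@15:R b3@17:R]
Beat 13 (R): throw ball1 h=1 -> lands@14:L; in-air after throw: [b1@14:L b2@15:R b3@17:R]

Answer: ball2:lands@15:R ball3:lands@17:R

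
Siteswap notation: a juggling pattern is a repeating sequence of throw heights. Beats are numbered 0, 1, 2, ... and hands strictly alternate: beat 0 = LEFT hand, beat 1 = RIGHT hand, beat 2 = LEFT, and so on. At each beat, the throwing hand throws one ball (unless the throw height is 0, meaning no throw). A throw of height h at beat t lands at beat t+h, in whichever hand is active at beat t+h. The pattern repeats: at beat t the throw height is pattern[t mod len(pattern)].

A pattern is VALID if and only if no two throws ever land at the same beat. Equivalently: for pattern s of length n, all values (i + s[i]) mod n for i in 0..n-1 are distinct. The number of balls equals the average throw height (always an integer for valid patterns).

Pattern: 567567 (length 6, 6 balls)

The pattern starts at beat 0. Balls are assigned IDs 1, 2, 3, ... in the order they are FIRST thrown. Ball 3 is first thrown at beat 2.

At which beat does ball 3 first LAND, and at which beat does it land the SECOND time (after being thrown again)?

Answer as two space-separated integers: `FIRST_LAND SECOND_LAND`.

Beat 0 (L): throw ball1 h=5 -> lands@5:R; in-air after throw: [b1@5:R]
Beat 1 (R): throw ball2 h=6 -> lands@7:R; in-air after throw: [b1@5:R b2@7:R]
Beat 2 (L): throw ball3 h=7 -> lands@9:R; in-air after throw: [b1@5:R b2@7:R b3@9:R]
Beat 3 (R): throw ball4 h=5 -> lands@8:L; in-air after throw: [b1@5:R b2@7:R b4@8:L b3@9:R]
Beat 4 (L): throw ball5 h=6 -> lands@10:L; in-air after throw: [b1@5:R b2@7:R b4@8:L b3@9:R b5@10:L]
Beat 5 (R): throw ball1 h=7 -> lands@12:L; in-air after throw: [b2@7:R b4@8:L b3@9:R b5@10:L b1@12:L]
Beat 6 (L): throw ball6 h=5 -> lands@11:R; in-air after throw: [b2@7:R b4@8:L b3@9:R b5@10:L b6@11:R b1@12:L]
Beat 7 (R): throw ball2 h=6 -> lands@13:R; in-air after throw: [b4@8:L b3@9:R b5@10:L b6@11:R b1@12:L b2@13:R]
Beat 8 (L): throw ball4 h=7 -> lands@15:R; in-air after throw: [b3@9:R b5@10:L b6@11:R b1@12:L b2@13:R b4@15:R]
Beat 9 (R): throw ball3 h=5 -> lands@14:L; in-air after throw: [b5@10:L b6@11:R b1@12:L b2@13:R b3@14:L b4@15:R]
Beat 10 (L): throw ball5 h=6 -> lands@16:L; in-air after throw: [b6@11:R b1@12:L b2@13:R b3@14:L b4@15:R b5@16:L]
Beat 11 (R): throw ball6 h=7 -> lands@18:L; in-air after throw: [b1@12:L b2@13:R b3@14:L b4@15:R b5@16:L b6@18:L]
Beat 12 (L): throw ball1 h=5 -> lands@17:R; in-air after throw: [b2@13:R b3@14:L b4@15:R b5@16:L b1@17:R b6@18:L]
Beat 13 (R): throw ball2 h=6 -> lands@19:R; in-air after throw: [b3@14:L b4@15:R b5@16:L b1@17:R b6@18:L b2@19:R]
Beat 14 (L): throw ball3 h=7 -> lands@21:R; in-air after throw: [b4@15:R b5@16:L b1@17:R b6@18:L b2@19:R b3@21:R]
Ball 3: thrown@2 h=7 -> first land @9; rethrown@9 h=5 -> second land @14

Answer: 9 14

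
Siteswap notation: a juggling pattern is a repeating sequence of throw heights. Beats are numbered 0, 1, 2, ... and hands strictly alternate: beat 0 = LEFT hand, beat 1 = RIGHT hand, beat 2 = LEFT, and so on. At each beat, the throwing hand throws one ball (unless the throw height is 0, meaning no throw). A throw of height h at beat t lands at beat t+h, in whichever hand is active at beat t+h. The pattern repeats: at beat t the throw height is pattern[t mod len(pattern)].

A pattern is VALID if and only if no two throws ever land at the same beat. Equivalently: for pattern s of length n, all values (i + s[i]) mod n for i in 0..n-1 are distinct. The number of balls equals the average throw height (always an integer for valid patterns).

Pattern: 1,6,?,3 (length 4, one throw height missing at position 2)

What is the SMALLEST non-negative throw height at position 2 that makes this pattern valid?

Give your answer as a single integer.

i=0: (0 + 1) mod 4 = 1
i=1: (1 + 6) mod 4 = 3
i=2: s[i]=? (unknown)
i=3: (3 + 3) mod 4 = 2
Known residues: [1, 2, 3]; need a permutation of 0..3, so missing residue r = 0
Need (2 + s) mod 4 = 0; smallest s = (0 - 2) mod 4 = 2

Answer: 2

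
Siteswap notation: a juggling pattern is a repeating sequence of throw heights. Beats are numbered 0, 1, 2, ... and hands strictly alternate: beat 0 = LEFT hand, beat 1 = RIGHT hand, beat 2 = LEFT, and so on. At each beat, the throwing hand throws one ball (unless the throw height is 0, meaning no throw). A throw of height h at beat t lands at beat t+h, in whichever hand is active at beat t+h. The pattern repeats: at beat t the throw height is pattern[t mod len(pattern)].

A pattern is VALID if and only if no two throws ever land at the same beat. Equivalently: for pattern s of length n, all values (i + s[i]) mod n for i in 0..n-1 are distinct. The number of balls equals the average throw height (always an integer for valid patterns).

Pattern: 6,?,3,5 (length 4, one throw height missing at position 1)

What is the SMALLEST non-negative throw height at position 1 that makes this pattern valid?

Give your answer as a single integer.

Answer: 2

Derivation:
i=0: (0 + 6) mod 4 = 2
i=1: s[i]=? (unknown)
i=2: (2 + 3) mod 4 = 1
i=3: (3 + 5) mod 4 = 0
Known residues: [0, 1, 2]; need a permutation of 0..3, so missing residue r = 3
Need (1 + s) mod 4 = 3; smallest s = (3 - 1) mod 4 = 2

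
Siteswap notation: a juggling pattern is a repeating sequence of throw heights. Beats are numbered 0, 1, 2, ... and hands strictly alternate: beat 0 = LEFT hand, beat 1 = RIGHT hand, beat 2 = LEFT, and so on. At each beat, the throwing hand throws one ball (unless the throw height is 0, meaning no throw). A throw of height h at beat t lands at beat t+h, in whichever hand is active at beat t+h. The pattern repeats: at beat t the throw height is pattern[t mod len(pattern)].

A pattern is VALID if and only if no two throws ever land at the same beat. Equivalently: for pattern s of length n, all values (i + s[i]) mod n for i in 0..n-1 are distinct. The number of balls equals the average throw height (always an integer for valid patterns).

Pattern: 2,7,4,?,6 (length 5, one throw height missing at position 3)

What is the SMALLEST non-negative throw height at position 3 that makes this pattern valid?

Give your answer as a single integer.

Answer: 1

Derivation:
i=0: (0 + 2) mod 5 = 2
i=1: (1 + 7) mod 5 = 3
i=2: (2 + 4) mod 5 = 1
i=3: s[i]=? (unknown)
i=4: (4 + 6) mod 5 = 0
Known residues: [0, 1, 2, 3]; need a permutation of 0..4, so missing residue r = 4
Need (3 + s) mod 5 = 4; smallest s = (4 - 3) mod 5 = 1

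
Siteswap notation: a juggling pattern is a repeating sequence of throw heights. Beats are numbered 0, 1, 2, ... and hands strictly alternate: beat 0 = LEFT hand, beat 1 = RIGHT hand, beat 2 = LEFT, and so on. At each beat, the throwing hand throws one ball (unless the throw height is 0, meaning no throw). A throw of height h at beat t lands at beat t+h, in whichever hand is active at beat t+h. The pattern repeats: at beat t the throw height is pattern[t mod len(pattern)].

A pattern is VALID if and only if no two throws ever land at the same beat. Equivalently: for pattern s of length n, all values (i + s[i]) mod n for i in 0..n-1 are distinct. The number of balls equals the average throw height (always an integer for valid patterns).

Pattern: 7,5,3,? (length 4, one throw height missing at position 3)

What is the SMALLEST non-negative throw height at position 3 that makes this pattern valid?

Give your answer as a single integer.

i=0: (0 + 7) mod 4 = 3
i=1: (1 + 5) mod 4 = 2
i=2: (2 + 3) mod 4 = 1
i=3: s[i]=? (unknown)
Known residues: [1, 2, 3]; need a permutation of 0..3, so missing residue r = 0
Need (3 + s) mod 4 = 0; smallest s = (0 - 3) mod 4 = 1

Answer: 1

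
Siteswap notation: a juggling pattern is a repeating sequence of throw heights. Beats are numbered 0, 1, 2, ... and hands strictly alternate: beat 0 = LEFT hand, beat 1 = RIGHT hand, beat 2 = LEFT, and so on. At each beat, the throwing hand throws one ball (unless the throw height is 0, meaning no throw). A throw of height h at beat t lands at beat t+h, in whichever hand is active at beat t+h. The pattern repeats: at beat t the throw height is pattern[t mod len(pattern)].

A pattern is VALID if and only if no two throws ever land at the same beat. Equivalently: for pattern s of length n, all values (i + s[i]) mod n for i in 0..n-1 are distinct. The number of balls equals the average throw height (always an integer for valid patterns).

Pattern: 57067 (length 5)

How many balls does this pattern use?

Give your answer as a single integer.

Answer: 5

Derivation:
Pattern = [5, 7, 0, 6, 7], length n = 5
  position 0: throw height = 5, running sum = 5
  position 1: throw height = 7, running sum = 12
  position 2: throw height = 0, running sum = 12
  position 3: throw height = 6, running sum = 18
  position 4: throw height = 7, running sum = 25
Total sum = 25; balls = sum / n = 25 / 5 = 5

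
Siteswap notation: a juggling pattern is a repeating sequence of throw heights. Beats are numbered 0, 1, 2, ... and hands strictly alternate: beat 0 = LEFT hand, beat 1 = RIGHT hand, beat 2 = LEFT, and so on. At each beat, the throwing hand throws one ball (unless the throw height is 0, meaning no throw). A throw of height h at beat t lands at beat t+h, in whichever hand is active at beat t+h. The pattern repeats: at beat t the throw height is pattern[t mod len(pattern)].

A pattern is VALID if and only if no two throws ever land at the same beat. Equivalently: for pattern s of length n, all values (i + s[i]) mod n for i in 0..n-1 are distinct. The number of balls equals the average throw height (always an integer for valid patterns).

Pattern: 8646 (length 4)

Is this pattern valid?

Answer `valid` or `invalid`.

Answer: valid

Derivation:
i=0: (i + s[i]) mod n = (0 + 8) mod 4 = 0
i=1: (i + s[i]) mod n = (1 + 6) mod 4 = 3
i=2: (i + s[i]) mod n = (2 + 4) mod 4 = 2
i=3: (i + s[i]) mod n = (3 + 6) mod 4 = 1
Residues: [0, 3, 2, 1], distinct: True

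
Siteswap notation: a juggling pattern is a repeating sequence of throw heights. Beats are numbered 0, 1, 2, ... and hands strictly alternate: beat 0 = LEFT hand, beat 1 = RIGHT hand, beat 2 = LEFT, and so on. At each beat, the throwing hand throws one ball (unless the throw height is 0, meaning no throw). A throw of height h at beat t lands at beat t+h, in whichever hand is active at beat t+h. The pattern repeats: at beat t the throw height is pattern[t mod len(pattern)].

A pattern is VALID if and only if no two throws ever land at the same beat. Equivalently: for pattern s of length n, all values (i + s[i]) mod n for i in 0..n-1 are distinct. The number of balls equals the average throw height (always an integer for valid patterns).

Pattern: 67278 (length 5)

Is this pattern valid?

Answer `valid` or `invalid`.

Answer: valid

Derivation:
i=0: (i + s[i]) mod n = (0 + 6) mod 5 = 1
i=1: (i + s[i]) mod n = (1 + 7) mod 5 = 3
i=2: (i + s[i]) mod n = (2 + 2) mod 5 = 4
i=3: (i + s[i]) mod n = (3 + 7) mod 5 = 0
i=4: (i + s[i]) mod n = (4 + 8) mod 5 = 2
Residues: [1, 3, 4, 0, 2], distinct: True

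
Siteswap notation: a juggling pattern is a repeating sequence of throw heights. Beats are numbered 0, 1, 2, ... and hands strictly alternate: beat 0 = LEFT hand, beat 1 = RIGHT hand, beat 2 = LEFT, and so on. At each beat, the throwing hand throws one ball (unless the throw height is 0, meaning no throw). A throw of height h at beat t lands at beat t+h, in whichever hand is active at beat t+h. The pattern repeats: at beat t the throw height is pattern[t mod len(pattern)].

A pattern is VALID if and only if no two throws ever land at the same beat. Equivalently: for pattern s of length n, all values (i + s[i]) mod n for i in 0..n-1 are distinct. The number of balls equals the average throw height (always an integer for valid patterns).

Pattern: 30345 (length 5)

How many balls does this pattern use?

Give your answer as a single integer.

Answer: 3

Derivation:
Pattern = [3, 0, 3, 4, 5], length n = 5
  position 0: throw height = 3, running sum = 3
  position 1: throw height = 0, running sum = 3
  position 2: throw height = 3, running sum = 6
  position 3: throw height = 4, running sum = 10
  position 4: throw height = 5, running sum = 15
Total sum = 15; balls = sum / n = 15 / 5 = 3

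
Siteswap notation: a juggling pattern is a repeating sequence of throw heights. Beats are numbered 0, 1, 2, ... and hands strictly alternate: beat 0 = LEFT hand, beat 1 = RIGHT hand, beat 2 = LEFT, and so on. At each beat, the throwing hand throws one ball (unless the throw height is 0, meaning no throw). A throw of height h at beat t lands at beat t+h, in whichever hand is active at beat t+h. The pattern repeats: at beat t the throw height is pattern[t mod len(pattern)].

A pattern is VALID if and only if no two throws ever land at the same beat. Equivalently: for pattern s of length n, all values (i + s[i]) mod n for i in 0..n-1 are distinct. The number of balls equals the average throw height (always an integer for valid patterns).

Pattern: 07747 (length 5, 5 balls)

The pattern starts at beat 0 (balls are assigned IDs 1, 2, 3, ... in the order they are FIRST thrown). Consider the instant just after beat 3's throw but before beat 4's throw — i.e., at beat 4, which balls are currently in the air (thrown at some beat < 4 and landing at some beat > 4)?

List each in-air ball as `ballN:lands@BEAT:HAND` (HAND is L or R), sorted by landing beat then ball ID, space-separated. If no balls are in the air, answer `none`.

Answer: ball3:lands@7:R ball1:lands@8:L ball2:lands@9:R

Derivation:
Beat 1 (R): throw ball1 h=7 -> lands@8:L; in-air after throw: [b1@8:L]
Beat 2 (L): throw ball2 h=7 -> lands@9:R; in-air after throw: [b1@8:L b2@9:R]
Beat 3 (R): throw ball3 h=4 -> lands@7:R; in-air after throw: [b3@7:R b1@8:L b2@9:R]
Beat 4 (L): throw ball4 h=7 -> lands@11:R; in-air after throw: [b3@7:R b1@8:L b2@9:R b4@11:R]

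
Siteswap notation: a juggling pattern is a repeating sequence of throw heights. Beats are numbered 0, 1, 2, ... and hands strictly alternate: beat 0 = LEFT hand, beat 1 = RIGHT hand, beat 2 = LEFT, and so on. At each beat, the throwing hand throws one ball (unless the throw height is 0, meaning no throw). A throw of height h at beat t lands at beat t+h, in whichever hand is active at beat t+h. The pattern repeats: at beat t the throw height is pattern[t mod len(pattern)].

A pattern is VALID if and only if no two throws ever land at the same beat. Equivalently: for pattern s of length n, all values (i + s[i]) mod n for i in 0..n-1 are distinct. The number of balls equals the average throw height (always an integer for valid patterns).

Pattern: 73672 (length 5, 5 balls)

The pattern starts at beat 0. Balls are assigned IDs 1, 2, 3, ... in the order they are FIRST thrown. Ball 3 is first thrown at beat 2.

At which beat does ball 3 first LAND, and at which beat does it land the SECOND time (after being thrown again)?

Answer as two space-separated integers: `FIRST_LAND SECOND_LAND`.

Answer: 8 15

Derivation:
Beat 0 (L): throw ball1 h=7 -> lands@7:R; in-air after throw: [b1@7:R]
Beat 1 (R): throw ball2 h=3 -> lands@4:L; in-air after throw: [b2@4:L b1@7:R]
Beat 2 (L): throw ball3 h=6 -> lands@8:L; in-air after throw: [b2@4:L b1@7:R b3@8:L]
Beat 3 (R): throw ball4 h=7 -> lands@10:L; in-air after throw: [b2@4:L b1@7:R b3@8:L b4@10:L]
Beat 4 (L): throw ball2 h=2 -> lands@6:L; in-air after throw: [b2@6:L b1@7:R b3@8:L b4@10:L]
Beat 5 (R): throw ball5 h=7 -> lands@12:L; in-air after throw: [b2@6:L b1@7:R b3@8:L b4@10:L b5@12:L]
Beat 6 (L): throw ball2 h=3 -> lands@9:R; in-air after throw: [b1@7:R b3@8:L b2@9:R b4@10:L b5@12:L]
Beat 7 (R): throw ball1 h=6 -> lands@13:R; in-air after throw: [b3@8:L b2@9:R b4@10:L b5@12:L b1@13:R]
Beat 8 (L): throw ball3 h=7 -> lands@15:R; in-air after throw: [b2@9:R b4@10:L b5@12:L b1@13:R b3@15:R]
Beat 9 (R): throw ball2 h=2 -> lands@11:R; in-air after throw: [b4@10:L b2@11:R b5@12:L b1@13:R b3@15:R]
Beat 10 (L): throw ball4 h=7 -> lands@17:R; in-air after throw: [b2@11:R b5@12:L b1@13:R b3@15:R b4@17:R]
Beat 11 (R): throw ball2 h=3 -> lands@14:L; in-air after throw: [b5@12:L b1@13:R b2@14:L b3@15:R b4@17:R]
Beat 12 (L): throw ball5 h=6 -> lands@18:L; in-air after throw: [b1@13:R b2@14:L b3@15:R b4@17:R b5@18:L]
Beat 13 (R): throw ball1 h=7 -> lands@20:L; in-air after throw: [b2@14:L b3@15:R b4@17:R b5@18:L b1@20:L]
Beat 14 (L): throw ball2 h=2 -> lands@16:L; in-air after throw: [b3@15:R b2@16:L b4@17:R b5@18:L b1@20:L]
Beat 15 (R): throw ball3 h=7 -> lands@22:L; in-air after throw: [b2@16:L b4@17:R b5@18:L b1@20:L b3@22:L]
Ball 3: thrown@2 h=6 -> first land @8; rethrown@8 h=7 -> second land @15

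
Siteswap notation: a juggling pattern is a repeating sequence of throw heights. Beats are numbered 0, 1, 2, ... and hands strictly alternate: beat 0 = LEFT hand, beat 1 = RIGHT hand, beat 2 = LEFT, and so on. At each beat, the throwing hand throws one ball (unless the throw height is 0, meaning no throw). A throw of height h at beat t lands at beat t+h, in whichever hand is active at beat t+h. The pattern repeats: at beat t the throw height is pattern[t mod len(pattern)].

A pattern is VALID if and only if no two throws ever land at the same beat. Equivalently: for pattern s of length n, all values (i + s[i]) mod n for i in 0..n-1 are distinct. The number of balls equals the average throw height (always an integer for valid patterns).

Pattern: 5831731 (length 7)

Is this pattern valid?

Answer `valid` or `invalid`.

i=0: (i + s[i]) mod n = (0 + 5) mod 7 = 5
i=1: (i + s[i]) mod n = (1 + 8) mod 7 = 2
i=2: (i + s[i]) mod n = (2 + 3) mod 7 = 5
i=3: (i + s[i]) mod n = (3 + 1) mod 7 = 4
i=4: (i + s[i]) mod n = (4 + 7) mod 7 = 4
i=5: (i + s[i]) mod n = (5 + 3) mod 7 = 1
i=6: (i + s[i]) mod n = (6 + 1) mod 7 = 0
Residues: [5, 2, 5, 4, 4, 1, 0], distinct: False

Answer: invalid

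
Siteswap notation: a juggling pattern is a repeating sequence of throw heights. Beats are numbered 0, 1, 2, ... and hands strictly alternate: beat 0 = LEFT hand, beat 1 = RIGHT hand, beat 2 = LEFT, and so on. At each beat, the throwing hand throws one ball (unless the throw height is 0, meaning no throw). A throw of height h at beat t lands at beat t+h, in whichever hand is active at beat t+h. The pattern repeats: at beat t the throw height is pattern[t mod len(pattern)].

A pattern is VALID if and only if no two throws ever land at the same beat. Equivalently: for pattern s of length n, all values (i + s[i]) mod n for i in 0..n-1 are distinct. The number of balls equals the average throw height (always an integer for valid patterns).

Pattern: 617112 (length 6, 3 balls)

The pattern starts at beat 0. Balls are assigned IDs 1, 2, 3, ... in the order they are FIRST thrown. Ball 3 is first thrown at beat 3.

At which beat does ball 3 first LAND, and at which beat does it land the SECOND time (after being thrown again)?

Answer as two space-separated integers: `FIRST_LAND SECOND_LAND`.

Answer: 4 5

Derivation:
Beat 0 (L): throw ball1 h=6 -> lands@6:L; in-air after throw: [b1@6:L]
Beat 1 (R): throw ball2 h=1 -> lands@2:L; in-air after throw: [b2@2:L b1@6:L]
Beat 2 (L): throw ball2 h=7 -> lands@9:R; in-air after throw: [b1@6:L b2@9:R]
Beat 3 (R): throw ball3 h=1 -> lands@4:L; in-air after throw: [b3@4:L b1@6:L b2@9:R]
Beat 4 (L): throw ball3 h=1 -> lands@5:R; in-air after throw: [b3@5:R b1@6:L b2@9:R]
Beat 5 (R): throw ball3 h=2 -> lands@7:R; in-air after throw: [b1@6:L b3@7:R b2@9:R]
Ball 3: thrown@3 h=1 -> first land @4; rethrown@4 h=1 -> second land @5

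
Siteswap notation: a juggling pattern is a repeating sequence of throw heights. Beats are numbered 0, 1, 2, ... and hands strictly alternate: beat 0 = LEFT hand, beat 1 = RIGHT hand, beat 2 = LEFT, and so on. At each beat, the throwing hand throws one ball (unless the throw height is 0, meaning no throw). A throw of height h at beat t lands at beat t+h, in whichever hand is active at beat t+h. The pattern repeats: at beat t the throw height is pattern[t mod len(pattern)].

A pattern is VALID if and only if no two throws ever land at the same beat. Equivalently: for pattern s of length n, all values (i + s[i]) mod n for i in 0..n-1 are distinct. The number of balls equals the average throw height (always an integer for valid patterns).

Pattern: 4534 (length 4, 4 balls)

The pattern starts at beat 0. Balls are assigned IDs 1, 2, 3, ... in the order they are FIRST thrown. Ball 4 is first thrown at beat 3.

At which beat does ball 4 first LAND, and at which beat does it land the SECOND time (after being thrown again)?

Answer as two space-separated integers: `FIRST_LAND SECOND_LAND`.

Beat 0 (L): throw ball1 h=4 -> lands@4:L; in-air after throw: [b1@4:L]
Beat 1 (R): throw ball2 h=5 -> lands@6:L; in-air after throw: [b1@4:L b2@6:L]
Beat 2 (L): throw ball3 h=3 -> lands@5:R; in-air after throw: [b1@4:L b3@5:R b2@6:L]
Beat 3 (R): throw ball4 h=4 -> lands@7:R; in-air after throw: [b1@4:L b3@5:R b2@6:L b4@7:R]
Beat 4 (L): throw ball1 h=4 -> lands@8:L; in-air after throw: [b3@5:R b2@6:L b4@7:R b1@8:L]
Beat 5 (R): throw ball3 h=5 -> lands@10:L; in-air after throw: [b2@6:L b4@7:R b1@8:L b3@10:L]
Beat 6 (L): throw ball2 h=3 -> lands@9:R; in-air after throw: [b4@7:R b1@8:L b2@9:R b3@10:L]
Beat 7 (R): throw ball4 h=4 -> lands@11:R; in-air after throw: [b1@8:L b2@9:R b3@10:L b4@11:R]
Beat 8 (L): throw ball1 h=4 -> lands@12:L; in-air after throw: [b2@9:R b3@10:L b4@11:R b1@12:L]
Beat 9 (R): throw ball2 h=5 -> lands@14:L; in-air after throw: [b3@10:L b4@11:R b1@12:L b2@14:L]
Beat 10 (L): throw ball3 h=3 -> lands@13:R; in-air after throw: [b4@11:R b1@12:L b3@13:R b2@14:L]
Beat 11 (R): throw ball4 h=4 -> lands@15:R; in-air after throw: [b1@12:L b3@13:R b2@14:L b4@15:R]
Ball 4: thrown@3 h=4 -> first land @7; rethrown@7 h=4 -> second land @11

Answer: 7 11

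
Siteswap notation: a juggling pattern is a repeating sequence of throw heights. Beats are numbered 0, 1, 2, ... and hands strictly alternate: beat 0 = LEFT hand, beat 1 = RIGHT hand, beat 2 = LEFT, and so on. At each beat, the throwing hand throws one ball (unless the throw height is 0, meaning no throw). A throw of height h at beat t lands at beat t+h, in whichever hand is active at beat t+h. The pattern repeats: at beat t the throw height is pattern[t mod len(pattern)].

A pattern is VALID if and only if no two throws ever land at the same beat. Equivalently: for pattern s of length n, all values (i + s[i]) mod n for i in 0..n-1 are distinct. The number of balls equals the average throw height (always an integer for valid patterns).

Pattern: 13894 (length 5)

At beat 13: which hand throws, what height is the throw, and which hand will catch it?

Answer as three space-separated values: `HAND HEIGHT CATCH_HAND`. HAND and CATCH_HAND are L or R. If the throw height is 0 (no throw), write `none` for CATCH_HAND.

Answer: R 9 L

Derivation:
Beat 13: 13 mod 2 = 1, so hand = R
Throw height = pattern[13 mod 5] = pattern[3] = 9
Lands at beat 13+9=22, 22 mod 2 = 0, so catch hand = L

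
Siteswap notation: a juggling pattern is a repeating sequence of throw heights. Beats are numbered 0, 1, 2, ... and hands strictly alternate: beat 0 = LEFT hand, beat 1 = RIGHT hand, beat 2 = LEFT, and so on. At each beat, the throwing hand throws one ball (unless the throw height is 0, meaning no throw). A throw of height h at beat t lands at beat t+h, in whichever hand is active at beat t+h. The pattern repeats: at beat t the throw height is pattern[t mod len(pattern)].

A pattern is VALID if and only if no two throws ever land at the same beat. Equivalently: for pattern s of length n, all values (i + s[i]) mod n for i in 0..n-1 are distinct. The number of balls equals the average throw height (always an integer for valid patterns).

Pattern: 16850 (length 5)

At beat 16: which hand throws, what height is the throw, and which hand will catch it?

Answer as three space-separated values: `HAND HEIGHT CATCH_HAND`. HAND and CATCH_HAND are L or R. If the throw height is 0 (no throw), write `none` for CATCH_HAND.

Beat 16: 16 mod 2 = 0, so hand = L
Throw height = pattern[16 mod 5] = pattern[1] = 6
Lands at beat 16+6=22, 22 mod 2 = 0, so catch hand = L

Answer: L 6 L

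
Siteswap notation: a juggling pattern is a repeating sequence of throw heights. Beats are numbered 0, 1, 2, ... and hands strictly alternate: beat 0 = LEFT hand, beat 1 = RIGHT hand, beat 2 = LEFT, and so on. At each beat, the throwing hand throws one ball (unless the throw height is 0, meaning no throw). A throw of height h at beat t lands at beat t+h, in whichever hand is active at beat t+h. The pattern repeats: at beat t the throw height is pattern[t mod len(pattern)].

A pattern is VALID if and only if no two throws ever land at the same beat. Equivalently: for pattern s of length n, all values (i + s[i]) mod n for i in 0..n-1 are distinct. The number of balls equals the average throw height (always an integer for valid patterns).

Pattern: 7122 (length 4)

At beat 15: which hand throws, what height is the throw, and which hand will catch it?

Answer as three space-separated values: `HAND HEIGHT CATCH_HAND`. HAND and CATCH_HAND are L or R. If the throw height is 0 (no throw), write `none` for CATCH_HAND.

Answer: R 2 R

Derivation:
Beat 15: 15 mod 2 = 1, so hand = R
Throw height = pattern[15 mod 4] = pattern[3] = 2
Lands at beat 15+2=17, 17 mod 2 = 1, so catch hand = R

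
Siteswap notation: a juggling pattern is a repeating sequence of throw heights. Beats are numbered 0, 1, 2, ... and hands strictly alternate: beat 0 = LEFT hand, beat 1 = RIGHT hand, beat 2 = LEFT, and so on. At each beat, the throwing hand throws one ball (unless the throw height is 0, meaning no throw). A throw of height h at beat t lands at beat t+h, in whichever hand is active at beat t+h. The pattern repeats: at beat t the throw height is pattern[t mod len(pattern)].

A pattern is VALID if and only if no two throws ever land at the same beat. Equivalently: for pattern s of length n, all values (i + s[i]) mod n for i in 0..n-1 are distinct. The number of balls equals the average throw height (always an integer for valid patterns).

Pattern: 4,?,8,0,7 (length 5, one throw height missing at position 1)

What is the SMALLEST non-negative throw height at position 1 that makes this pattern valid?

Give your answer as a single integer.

Answer: 1

Derivation:
i=0: (0 + 4) mod 5 = 4
i=1: s[i]=? (unknown)
i=2: (2 + 8) mod 5 = 0
i=3: (3 + 0) mod 5 = 3
i=4: (4 + 7) mod 5 = 1
Known residues: [0, 1, 3, 4]; need a permutation of 0..4, so missing residue r = 2
Need (1 + s) mod 5 = 2; smallest s = (2 - 1) mod 5 = 1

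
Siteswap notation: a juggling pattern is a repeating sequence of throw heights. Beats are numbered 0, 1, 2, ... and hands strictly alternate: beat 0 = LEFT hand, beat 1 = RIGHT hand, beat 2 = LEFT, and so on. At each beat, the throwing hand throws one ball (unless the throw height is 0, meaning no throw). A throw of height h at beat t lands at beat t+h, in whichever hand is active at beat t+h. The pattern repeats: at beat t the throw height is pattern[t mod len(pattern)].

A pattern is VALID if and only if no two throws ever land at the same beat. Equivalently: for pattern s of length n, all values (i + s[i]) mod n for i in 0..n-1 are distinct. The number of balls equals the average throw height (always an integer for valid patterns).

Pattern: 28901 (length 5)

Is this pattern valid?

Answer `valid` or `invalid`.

i=0: (i + s[i]) mod n = (0 + 2) mod 5 = 2
i=1: (i + s[i]) mod n = (1 + 8) mod 5 = 4
i=2: (i + s[i]) mod n = (2 + 9) mod 5 = 1
i=3: (i + s[i]) mod n = (3 + 0) mod 5 = 3
i=4: (i + s[i]) mod n = (4 + 1) mod 5 = 0
Residues: [2, 4, 1, 3, 0], distinct: True

Answer: valid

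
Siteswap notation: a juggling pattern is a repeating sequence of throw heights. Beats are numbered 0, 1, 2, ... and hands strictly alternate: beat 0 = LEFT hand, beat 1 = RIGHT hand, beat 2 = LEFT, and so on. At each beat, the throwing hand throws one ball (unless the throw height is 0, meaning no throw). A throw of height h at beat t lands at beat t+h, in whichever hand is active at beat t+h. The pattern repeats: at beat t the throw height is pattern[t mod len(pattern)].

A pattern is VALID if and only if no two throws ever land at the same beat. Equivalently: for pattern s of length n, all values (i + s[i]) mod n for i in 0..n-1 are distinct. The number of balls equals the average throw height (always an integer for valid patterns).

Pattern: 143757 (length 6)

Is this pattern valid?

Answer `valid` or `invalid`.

i=0: (i + s[i]) mod n = (0 + 1) mod 6 = 1
i=1: (i + s[i]) mod n = (1 + 4) mod 6 = 5
i=2: (i + s[i]) mod n = (2 + 3) mod 6 = 5
i=3: (i + s[i]) mod n = (3 + 7) mod 6 = 4
i=4: (i + s[i]) mod n = (4 + 5) mod 6 = 3
i=5: (i + s[i]) mod n = (5 + 7) mod 6 = 0
Residues: [1, 5, 5, 4, 3, 0], distinct: False

Answer: invalid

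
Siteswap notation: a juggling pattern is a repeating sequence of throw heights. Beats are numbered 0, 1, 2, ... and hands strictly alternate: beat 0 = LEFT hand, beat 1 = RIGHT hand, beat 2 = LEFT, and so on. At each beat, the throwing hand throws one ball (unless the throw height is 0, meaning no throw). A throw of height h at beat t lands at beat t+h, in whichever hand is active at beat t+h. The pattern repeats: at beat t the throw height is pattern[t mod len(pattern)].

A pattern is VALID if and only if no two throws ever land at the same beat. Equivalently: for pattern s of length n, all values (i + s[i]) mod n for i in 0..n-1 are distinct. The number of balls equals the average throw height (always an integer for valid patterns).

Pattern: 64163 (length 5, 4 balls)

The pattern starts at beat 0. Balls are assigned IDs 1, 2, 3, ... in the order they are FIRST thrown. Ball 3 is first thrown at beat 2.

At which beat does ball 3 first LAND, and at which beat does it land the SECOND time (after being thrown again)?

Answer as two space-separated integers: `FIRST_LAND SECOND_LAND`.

Beat 0 (L): throw ball1 h=6 -> lands@6:L; in-air after throw: [b1@6:L]
Beat 1 (R): throw ball2 h=4 -> lands@5:R; in-air after throw: [b2@5:R b1@6:L]
Beat 2 (L): throw ball3 h=1 -> lands@3:R; in-air after throw: [b3@3:R b2@5:R b1@6:L]
Beat 3 (R): throw ball3 h=6 -> lands@9:R; in-air after throw: [b2@5:R b1@6:L b3@9:R]
Beat 4 (L): throw ball4 h=3 -> lands@7:R; in-air after throw: [b2@5:R b1@6:L b4@7:R b3@9:R]
Beat 5 (R): throw ball2 h=6 -> lands@11:R; in-air after throw: [b1@6:L b4@7:R b3@9:R b2@11:R]
Beat 6 (L): throw ball1 h=4 -> lands@10:L; in-air after throw: [b4@7:R b3@9:R b1@10:L b2@11:R]
Beat 7 (R): throw ball4 h=1 -> lands@8:L; in-air after throw: [b4@8:L b3@9:R b1@10:L b2@11:R]
Beat 8 (L): throw ball4 h=6 -> lands@14:L; in-air after throw: [b3@9:R b1@10:L b2@11:R b4@14:L]
Beat 9 (R): throw ball3 h=3 -> lands@12:L; in-air after throw: [b1@10:L b2@11:R b3@12:L b4@14:L]
Ball 3: thrown@2 h=1 -> first land @3; rethrown@3 h=6 -> second land @9

Answer: 3 9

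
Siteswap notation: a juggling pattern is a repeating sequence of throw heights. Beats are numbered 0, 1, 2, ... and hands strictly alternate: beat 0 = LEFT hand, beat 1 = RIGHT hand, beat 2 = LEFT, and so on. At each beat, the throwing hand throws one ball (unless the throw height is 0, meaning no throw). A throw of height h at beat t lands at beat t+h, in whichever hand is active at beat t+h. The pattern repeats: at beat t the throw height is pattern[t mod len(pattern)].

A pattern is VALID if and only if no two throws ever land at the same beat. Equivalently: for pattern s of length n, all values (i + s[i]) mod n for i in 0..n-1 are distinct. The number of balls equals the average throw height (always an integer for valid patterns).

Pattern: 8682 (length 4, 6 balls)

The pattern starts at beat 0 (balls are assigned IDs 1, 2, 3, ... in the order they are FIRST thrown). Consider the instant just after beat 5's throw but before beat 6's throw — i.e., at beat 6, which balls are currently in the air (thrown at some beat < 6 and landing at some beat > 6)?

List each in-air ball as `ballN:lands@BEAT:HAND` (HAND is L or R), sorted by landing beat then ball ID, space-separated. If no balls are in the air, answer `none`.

Beat 0 (L): throw ball1 h=8 -> lands@8:L; in-air after throw: [b1@8:L]
Beat 1 (R): throw ball2 h=6 -> lands@7:R; in-air after throw: [b2@7:R b1@8:L]
Beat 2 (L): throw ball3 h=8 -> lands@10:L; in-air after throw: [b2@7:R b1@8:L b3@10:L]
Beat 3 (R): throw ball4 h=2 -> lands@5:R; in-air after throw: [b4@5:R b2@7:R b1@8:L b3@10:L]
Beat 4 (L): throw ball5 h=8 -> lands@12:L; in-air after throw: [b4@5:R b2@7:R b1@8:L b3@10:L b5@12:L]
Beat 5 (R): throw ball4 h=6 -> lands@11:R; in-air after throw: [b2@7:R b1@8:L b3@10:L b4@11:R b5@12:L]
Beat 6 (L): throw ball6 h=8 -> lands@14:L; in-air after throw: [b2@7:R b1@8:L b3@10:L b4@11:R b5@12:L b6@14:L]

Answer: ball2:lands@7:R ball1:lands@8:L ball3:lands@10:L ball4:lands@11:R ball5:lands@12:L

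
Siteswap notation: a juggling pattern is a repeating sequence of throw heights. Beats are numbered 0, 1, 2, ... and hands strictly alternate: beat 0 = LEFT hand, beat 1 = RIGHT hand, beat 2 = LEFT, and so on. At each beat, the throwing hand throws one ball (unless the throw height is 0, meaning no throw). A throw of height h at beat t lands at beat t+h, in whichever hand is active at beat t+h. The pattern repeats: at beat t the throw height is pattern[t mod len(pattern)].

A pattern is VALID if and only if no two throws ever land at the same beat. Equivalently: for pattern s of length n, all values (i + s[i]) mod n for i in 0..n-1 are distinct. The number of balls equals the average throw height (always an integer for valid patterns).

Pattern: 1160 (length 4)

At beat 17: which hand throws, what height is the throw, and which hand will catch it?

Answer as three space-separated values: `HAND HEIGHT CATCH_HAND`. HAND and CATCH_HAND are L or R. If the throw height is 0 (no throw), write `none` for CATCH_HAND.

Answer: R 1 L

Derivation:
Beat 17: 17 mod 2 = 1, so hand = R
Throw height = pattern[17 mod 4] = pattern[1] = 1
Lands at beat 17+1=18, 18 mod 2 = 0, so catch hand = L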